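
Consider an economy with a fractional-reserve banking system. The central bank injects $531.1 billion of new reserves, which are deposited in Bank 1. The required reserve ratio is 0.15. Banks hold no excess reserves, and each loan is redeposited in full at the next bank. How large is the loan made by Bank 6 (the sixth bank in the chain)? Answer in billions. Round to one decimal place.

$200.3 billion

Each bank lends a fraction (1 − rr) = 0.8500 of the deposit it receives, so Bank 6 receives 531.1·0.8500^5 and lends 531.1·0.8500^6 ≈ 200.3041 billion.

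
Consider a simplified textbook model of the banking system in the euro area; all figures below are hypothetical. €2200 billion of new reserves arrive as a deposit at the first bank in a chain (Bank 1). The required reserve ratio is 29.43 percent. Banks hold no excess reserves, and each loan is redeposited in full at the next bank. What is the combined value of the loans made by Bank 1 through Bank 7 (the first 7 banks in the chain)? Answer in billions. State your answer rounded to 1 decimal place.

€4815.5 billion

Bank i lends (1 − rr)^i of the original deposit: Bank 1 lends 2200·0.7057 = 1552.5400, Bank 2 lends 2200·0.7057² ≈ 1095.6275, and so on.
Summing a geometric series: total = 2200·[0.7057·(1 − 0.7057^7) / (1 − 0.7057)] ≈ 4815.5394 billion.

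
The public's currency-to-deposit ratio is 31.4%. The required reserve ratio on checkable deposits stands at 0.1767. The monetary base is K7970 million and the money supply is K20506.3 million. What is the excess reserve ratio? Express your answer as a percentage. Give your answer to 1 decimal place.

Using m = M/MB = 20506.3/7970 ≈ 2.572936. Since m = (1 + c)/(c + rr + e), the denominator satisfies c + rr + e = (1 + c)/m = (1 + 0.314) / 2.572936 ≈ 0.510701.
With c = 0.314 and rr = 0.1767, the excess reserve ratio is 0.510701 − 0.314 − 0.1767 = 0.020001.

2.0%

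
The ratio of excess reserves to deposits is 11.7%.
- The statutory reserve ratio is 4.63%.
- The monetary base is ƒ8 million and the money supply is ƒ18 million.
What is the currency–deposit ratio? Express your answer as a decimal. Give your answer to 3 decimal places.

0.506

Using m = M/MB = 18/8 = 2.250000. From m = (1 + c)/(c + rr + e), rearranging gives 1 + c = m·(c + rr + e), so c·(1 − m) = m·(rr + e) − 1.
Hence c = [m·(rr + e) − 1]/(1 − m) = [2.250000 × (0.0463 + 0.117) − 1] / (1 − 2.250000) = 0.506060.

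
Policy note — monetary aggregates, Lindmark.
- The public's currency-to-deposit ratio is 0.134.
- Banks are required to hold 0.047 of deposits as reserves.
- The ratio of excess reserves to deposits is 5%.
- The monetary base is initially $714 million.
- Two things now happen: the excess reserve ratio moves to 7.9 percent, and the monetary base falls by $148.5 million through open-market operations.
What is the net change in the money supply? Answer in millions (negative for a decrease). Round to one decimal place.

-1038.6 million

Before: m₁ = (1 + 0.134) / (0.047 + 0.05 + 0.134) ≈ 4.90909, MB₁ = 714, so M₁ = 4.90909 × 714 ≈ 3505.0903 million.
After: m₂ = (1 + 0.134) / (0.047 + 0.079 + 0.134) ≈ 4.36154, MB₂ = 714 − 148.5 = 565.5, so M₂ = 4.36154 × 565.5 ≈ 2466.4509 million.
ΔM = M₂ − M₁ = 2466.4509 − 3505.0903 = -1038.6394 million.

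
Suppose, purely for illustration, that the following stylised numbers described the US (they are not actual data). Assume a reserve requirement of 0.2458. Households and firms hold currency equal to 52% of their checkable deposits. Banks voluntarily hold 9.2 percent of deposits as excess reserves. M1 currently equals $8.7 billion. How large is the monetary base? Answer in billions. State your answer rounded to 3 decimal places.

$4.910 billion

The money multiplier is m = (1 + c) / (rr + e + c) = (1 + 0.52) / (0.2458 + 0.092 + 0.52) ≈ 1.77197.
MB = M / m = 8.7 / 1.77197 ≈ 4.9098 billion.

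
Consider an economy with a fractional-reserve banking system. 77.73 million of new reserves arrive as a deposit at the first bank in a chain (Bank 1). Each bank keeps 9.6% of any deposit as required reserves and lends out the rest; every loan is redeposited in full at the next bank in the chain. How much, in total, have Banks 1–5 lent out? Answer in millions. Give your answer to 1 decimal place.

Bank i lends (1 − rr)^i of the original deposit: Bank 1 lends 77.73·0.9040 ≈ 70.2679, Bank 2 lends 77.73·0.9040² ≈ 63.5222, and so on.
Summing a geometric series: total = 77.73·[0.9040·(1 − 0.9040^5) / (1 − 0.9040)] ≈ 290.0534 million.

290.1 million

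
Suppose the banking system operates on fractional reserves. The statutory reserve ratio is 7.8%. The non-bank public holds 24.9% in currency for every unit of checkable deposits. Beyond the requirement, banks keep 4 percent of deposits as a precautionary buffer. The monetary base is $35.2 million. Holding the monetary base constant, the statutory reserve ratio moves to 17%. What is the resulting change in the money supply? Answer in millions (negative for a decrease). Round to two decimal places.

-24.01 million

Initially m₁ = (1 + 0.249) / (0.078 + 0.04 + 0.249) ≈ 3.40327, so M₁ = 3.40327 × 35.2 ≈ 119.7951 million.
After the change m₂ = (1 + 0.249) / (0.17 + 0.04 + 0.249) ≈ 2.72113, so M₂ = 2.72113 × 35.2 ≈ 95.7838 million.
ΔM = M₂ − M₁ = 95.7838 − 119.7951 = -24.0113 million.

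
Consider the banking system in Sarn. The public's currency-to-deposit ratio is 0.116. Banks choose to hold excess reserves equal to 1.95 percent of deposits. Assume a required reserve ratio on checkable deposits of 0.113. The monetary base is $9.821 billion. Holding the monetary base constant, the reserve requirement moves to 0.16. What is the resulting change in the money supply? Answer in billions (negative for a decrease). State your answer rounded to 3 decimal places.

Initially m₁ = (1 + 0.116) / (0.113 + 0.0195 + 0.116) ≈ 4.49095, so M₁ = 4.49095 × 9.821 ≈ 44.1056 billion.
After the change m₂ = (1 + 0.116) / (0.16 + 0.0195 + 0.116) ≈ 3.77665, so M₂ = 3.77665 × 9.821 ≈ 37.0905 billion.
ΔM = M₂ − M₁ = 37.0905 − 44.1056 = -7.0151 billion.

-7.015 billion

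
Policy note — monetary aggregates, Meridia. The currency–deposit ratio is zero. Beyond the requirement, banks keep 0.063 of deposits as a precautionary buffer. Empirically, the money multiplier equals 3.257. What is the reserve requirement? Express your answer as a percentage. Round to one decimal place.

24.4%

Using m = 3.257. Since m = (1 + c)/(c + rr + e), the denominator satisfies c + rr + e = (1 + c)/m = (1 + 0) / 3.257 ≈ 0.307031.
With c = 0 and e = 0.063, the reserve requirement is 0.307031 − 0 − 0.063 = 0.244031.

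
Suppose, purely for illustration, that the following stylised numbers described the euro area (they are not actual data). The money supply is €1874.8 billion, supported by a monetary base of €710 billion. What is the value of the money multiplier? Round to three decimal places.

The money multiplier is m = M / MB = 1874.8 / 710 ≈ 2.64056.

2.641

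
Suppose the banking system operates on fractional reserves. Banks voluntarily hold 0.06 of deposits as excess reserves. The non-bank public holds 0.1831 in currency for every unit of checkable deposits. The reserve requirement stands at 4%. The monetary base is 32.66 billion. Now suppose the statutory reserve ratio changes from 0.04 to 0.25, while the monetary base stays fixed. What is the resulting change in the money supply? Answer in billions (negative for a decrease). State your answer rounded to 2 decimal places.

Initially m₁ = (1 + 0.1831) / (0.04 + 0.06 + 0.1831) ≈ 4.17909, so M₁ = 4.17909 × 32.66 ≈ 136.4891 billion.
After the change m₂ = (1 + 0.1831) / (0.25 + 0.06 + 0.1831) ≈ 2.39931, so M₂ = 2.39931 × 32.66 ≈ 78.3615 billion.
ΔM = M₂ − M₁ = 78.3615 − 136.4891 = -58.1276 billion.

-58.13 billion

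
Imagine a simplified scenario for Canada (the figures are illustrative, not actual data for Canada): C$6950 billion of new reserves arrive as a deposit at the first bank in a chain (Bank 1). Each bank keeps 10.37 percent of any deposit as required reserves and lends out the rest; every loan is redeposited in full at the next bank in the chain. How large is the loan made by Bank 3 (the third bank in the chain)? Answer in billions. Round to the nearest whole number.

Each bank lends a fraction (1 − rr) = 0.8963 of the deposit it receives, so Bank 3 receives 6950·0.8963^2 and lends 6950·0.8963^3 ≈ 5004.3191 billion.

C$5004 billion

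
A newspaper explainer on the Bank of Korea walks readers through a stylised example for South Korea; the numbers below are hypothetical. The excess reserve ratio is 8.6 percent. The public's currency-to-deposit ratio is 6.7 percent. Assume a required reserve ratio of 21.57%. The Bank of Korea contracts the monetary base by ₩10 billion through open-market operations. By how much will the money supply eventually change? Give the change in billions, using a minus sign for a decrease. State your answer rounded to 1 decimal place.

-28.9 billion

The money multiplier is m = (1 + c) / (rr + e + c) = (1 + 0.067) / (0.2157 + 0.086 + 0.067) ≈ 2.8940.
The sale removes 10 billion of base, so ΔM = m × ΔMB = 2.8940 × (−10) = -28.94 billion.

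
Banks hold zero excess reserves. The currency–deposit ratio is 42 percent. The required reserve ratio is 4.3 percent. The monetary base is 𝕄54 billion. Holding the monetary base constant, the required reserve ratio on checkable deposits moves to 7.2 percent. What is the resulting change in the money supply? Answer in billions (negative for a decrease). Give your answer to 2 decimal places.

-9.76 billion

Initially m₁ = (1 + 0.42) / (0.043 + 0.42) ≈ 3.06695, so M₁ = 3.06695 × 54 = 165.6153 billion.
After the change m₂ = (1 + 0.42) / (0.072 + 0.42) ≈ 2.88618, so M₂ = 2.88618 × 54 ≈ 155.8537 billion.
ΔM = M₂ − M₁ = 155.8537 − 165.6153 = -9.7616 billion.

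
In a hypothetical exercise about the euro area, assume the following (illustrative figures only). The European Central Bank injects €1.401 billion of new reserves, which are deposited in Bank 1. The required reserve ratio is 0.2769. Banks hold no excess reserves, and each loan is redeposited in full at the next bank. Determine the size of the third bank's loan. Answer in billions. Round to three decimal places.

Each bank lends a fraction (1 − rr) = 0.7231 of the deposit it receives, so Bank 3 receives 1.401·0.7231^2 and lends 1.401·0.7231^3 ≈ 0.5297 billion.

€0.530 billion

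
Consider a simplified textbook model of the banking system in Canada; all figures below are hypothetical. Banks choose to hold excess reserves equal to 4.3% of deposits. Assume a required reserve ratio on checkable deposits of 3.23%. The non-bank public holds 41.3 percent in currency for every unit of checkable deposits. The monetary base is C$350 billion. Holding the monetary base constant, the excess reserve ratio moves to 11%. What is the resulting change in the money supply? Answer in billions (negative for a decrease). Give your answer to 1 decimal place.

Initially m₁ = (1 + 0.413) / (0.0323 + 0.043 + 0.413) ≈ 2.89371, so M₁ = 2.89371 × 350 = 1012.7985 billion.
After the change m₂ = (1 + 0.413) / (0.0323 + 0.11 + 0.413) ≈ 2.54457, so M₂ = 2.54457 × 350 = 890.5995 billion.
ΔM = M₂ − M₁ = 890.5995 − 1012.7985 = -122.199 billion.

-122.2 billion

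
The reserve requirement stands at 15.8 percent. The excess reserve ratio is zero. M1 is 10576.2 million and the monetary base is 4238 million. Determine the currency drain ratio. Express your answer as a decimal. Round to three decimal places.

Using m = M/MB = 10576.2/4238 ≈ 2.495564. From m = (1 + c)/(c + rr + e), rearranging gives 1 + c = m·(c + rr + e), so c·(1 − m) = m·(rr + e) − 1.
Hence c = [m·(rr + e) − 1]/(1 − m) = [2.495564 × (0.158 + 0) − 1] / (1 − 2.495564) ≈ 0.404998.

0.405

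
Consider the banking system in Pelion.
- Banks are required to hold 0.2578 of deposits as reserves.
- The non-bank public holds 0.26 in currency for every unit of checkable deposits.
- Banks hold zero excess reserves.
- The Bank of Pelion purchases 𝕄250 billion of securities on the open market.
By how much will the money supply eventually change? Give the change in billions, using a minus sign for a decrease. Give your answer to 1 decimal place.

𝕄608.3 billion

The money multiplier is m = (1 + c) / (rr + c) = (1 + 0.26) / (0.2578 + 0.26) ≈ 2.43337.
The purchase adds 250 billion of base, so ΔM = m × ΔMB = 2.43337 × (+250) = 608.3425 billion.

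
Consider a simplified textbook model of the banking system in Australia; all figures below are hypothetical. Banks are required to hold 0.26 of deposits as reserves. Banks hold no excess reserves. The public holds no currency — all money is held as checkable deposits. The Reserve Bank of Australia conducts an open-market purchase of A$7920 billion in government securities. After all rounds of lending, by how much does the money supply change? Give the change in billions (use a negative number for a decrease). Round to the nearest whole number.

A$30462 billion

The simple money multiplier is m = 1/rr = 1/0.26 ≈ 3.84615.
An open-market purchase increases the monetary base by 7920 billion, so ΔM = m × ΔMB = 3.84615 × 7920 = 30461.508 billion.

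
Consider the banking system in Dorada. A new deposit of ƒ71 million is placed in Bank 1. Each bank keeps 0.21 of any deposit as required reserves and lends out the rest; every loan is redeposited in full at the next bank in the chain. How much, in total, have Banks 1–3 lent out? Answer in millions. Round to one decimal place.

Bank i lends (1 − rr)^i of the original deposit: Bank 1 lends 71·0.7900 = 56.0900, Bank 2 lends 71·0.7900² = 44.3111, and so on.
Summing a geometric series: total = 71·[0.7900·(1 − 0.7900^3) / (1 − 0.7900)] ≈ 135.4069 million.

ƒ135.4 million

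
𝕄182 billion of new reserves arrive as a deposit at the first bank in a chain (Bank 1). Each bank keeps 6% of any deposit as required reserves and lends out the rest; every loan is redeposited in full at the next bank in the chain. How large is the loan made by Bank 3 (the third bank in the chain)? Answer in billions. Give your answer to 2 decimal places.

𝕄151.17 billion

Each bank lends a fraction (1 − rr) = 0.9400 of the deposit it receives, so Bank 3 receives 182·0.9400^2 and lends 182·0.9400^3 ≈ 151.1663 billion.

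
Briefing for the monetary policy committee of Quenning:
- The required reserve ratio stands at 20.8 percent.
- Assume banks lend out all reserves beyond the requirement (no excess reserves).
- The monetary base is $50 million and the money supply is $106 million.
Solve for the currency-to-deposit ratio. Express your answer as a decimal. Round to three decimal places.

0.499

Using m = M/MB = 106/50 = 2.120000. From m = (1 + c)/(c + rr + e), rearranging gives 1 + c = m·(c + rr + e), so c·(1 − m) = m·(rr + e) − 1.
Hence c = [m·(rr + e) − 1]/(1 − m) = [2.120000 × (0.208 + 0) − 1] / (1 − 2.120000) ≈ 0.499143.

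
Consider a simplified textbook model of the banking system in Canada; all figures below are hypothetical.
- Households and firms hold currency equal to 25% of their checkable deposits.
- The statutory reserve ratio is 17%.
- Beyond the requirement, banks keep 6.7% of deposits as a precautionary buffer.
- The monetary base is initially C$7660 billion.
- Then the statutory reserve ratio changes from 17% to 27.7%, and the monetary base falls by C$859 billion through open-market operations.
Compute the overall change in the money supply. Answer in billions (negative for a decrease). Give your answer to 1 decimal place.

-5349.3 billion

Before: m₁ = (1 + 0.25) / (0.17 + 0.067 + 0.25) ≈ 2.566735, MB₁ = 7660, so M₁ = 2.566735 × 7660 = 19661.1901 billion.
After: m₂ = (1 + 0.25) / (0.277 + 0.067 + 0.25) ≈ 2.104377, MB₂ = 7660 − 859 = 6801, so M₂ = 2.104377 × 6801 ≈ 14311.868 billion.
ΔM = M₂ − M₁ = 14311.868 − 19661.1901 = -5349.3221 billion.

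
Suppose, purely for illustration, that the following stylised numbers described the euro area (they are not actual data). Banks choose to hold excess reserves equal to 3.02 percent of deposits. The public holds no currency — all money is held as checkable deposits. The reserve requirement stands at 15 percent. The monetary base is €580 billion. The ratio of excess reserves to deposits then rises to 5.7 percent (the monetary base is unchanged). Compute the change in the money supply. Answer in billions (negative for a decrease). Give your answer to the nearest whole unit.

Initially m₁ = 1 / (0.15 + 0.0302) ≈ 5.5494, so M₁ = 5.5494 × 580 = 3218.652 billion.
After the change m₂ = 1 / (0.15 + 0.057) ≈ 4.8309, so M₂ = 4.8309 × 580 = 2801.922 billion.
ΔM = M₂ − M₁ = 2801.922 − 3218.652 = -416.73 billion.

-417 billion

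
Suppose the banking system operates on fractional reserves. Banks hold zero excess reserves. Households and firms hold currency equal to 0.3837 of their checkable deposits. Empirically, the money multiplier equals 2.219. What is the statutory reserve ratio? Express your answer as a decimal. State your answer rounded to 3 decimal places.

Using m = 2.219. Since m = (1 + c)/(c + rr + e), the denominator satisfies c + rr + e = (1 + c)/m = (1 + 0.3837) / 2.219 ≈ 0.623569.
With c = 0.3837 and e = 0, the statutory reserve ratio is 0.623569 − 0.3837 − 0 = 0.239869.

0.240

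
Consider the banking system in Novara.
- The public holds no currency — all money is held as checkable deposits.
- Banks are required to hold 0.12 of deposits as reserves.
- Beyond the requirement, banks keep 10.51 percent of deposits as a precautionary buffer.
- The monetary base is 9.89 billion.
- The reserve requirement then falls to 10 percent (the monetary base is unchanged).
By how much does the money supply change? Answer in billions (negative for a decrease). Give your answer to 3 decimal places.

Initially m₁ = 1 / (0.12 + 0.1051) ≈ 4.44247, so M₁ = 4.44247 × 9.89 ≈ 43.936 billion.
After the change m₂ = 1 / (0.1 + 0.1051) ≈ 4.87567, so M₂ = 4.87567 × 9.89 ≈ 48.2204 billion.
ΔM = M₂ − M₁ = 48.2204 − 43.936 = 4.2844 billion.

4.284 billion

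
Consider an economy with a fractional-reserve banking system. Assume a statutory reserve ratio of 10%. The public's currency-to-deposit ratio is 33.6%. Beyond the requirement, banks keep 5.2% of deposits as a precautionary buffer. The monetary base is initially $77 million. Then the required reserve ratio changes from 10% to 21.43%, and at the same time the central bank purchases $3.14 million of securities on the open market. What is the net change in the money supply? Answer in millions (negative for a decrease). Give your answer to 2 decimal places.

Before: m₁ = (1 + 0.336) / (0.1 + 0.052 + 0.336) ≈ 2.73770, MB₁ = 77, so M₁ = 2.73770 × 77 = 210.8029 million.
After: m₂ = (1 + 0.336) / (0.2143 + 0.052 + 0.336) ≈ 2.21816, MB₂ = 77 + 3.14 = 80.14, so M₂ = 2.21816 × 80.14 ≈ 177.7633 million.
ΔM = M₂ − M₁ = 177.7633 − 210.8029 = -33.0396 million.

-33.04 million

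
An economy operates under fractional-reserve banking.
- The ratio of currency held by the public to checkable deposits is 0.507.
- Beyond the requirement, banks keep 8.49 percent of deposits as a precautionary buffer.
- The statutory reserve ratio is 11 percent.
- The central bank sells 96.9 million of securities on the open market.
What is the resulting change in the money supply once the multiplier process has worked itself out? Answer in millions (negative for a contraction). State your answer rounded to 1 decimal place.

-208.0 million

The money multiplier is m = (1 + c) / (rr + e + c) = (1 + 0.507) / (0.11 + 0.0849 + 0.507) ≈ 2.1470.
The sale removes 96.9 million of base, so ΔM = m × ΔMB = 2.1470 × (−96.9) = -208.0443 million.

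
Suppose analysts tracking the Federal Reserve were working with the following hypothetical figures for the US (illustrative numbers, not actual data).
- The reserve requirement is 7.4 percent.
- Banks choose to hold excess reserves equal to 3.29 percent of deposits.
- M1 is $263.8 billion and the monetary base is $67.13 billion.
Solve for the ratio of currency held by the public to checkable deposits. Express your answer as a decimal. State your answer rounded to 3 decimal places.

0.198

Using m = M/MB = 263.8/67.13 ≈ 3.929689. From m = (1 + c)/(c + rr + e), rearranging gives 1 + c = m·(c + rr + e), so c·(1 − m) = m·(rr + e) − 1.
Hence c = [m·(rr + e) − 1]/(1 − m) = [3.929689 × (0.074 + 0.0329) − 1] / (1 − 3.929689) ≈ 0.197945.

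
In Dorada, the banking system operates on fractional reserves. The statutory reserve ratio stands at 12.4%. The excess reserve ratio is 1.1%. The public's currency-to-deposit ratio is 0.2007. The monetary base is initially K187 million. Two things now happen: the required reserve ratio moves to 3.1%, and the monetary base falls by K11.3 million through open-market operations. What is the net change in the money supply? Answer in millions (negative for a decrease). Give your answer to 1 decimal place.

K200.4 million

Before: m₁ = (1 + 0.2007) / (0.124 + 0.011 + 0.2007) ≈ 3.57671, MB₁ = 187, so M₁ = 3.57671 × 187 ≈ 668.8448 million.
After: m₂ = (1 + 0.2007) / (0.031 + 0.011 + 0.2007) ≈ 4.94726, MB₂ = 187 − 11.3 = 175.7, so M₂ = 4.94726 × 175.7 ≈ 869.2336 million.
ΔM = M₂ − M₁ = 869.2336 − 668.8448 = 200.3888 million.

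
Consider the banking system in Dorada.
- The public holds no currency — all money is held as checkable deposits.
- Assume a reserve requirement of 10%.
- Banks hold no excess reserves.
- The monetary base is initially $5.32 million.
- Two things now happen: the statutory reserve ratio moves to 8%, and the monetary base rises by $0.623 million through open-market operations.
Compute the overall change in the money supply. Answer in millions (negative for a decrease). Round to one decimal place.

$21.1 million

Before: m₁ = 1 / (0.1) = 10, MB₁ = 5.32, so M₁ = 10 × 5.32 = 53.2 million.
After: m₂ = 1 / (0.08) = 12.5, MB₂ = 5.32 + 0.623 = 5.943, so M₂ = 12.5 × 5.943 = 74.2875 million.
ΔM = M₂ − M₁ = 74.2875 − 53.2 = 21.0875 million.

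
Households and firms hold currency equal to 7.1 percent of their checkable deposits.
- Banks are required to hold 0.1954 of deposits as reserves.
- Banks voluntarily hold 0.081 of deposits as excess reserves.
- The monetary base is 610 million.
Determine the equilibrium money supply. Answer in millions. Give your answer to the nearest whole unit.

The money multiplier is m = (1 + c) / (rr + e + c) = (1 + 0.071) / (0.1954 + 0.081 + 0.071) ≈ 3.0829.
So M = m × MB = 3.0829 × 610 = 1880.569 million.

1881 million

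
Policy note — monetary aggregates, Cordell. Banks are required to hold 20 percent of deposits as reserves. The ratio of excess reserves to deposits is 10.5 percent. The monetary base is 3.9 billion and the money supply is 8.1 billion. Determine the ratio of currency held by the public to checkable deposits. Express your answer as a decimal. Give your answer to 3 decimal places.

Using m = M/MB = 8.1/3.9 ≈ 2.076923. From m = (1 + c)/(c + rr + e), rearranging gives 1 + c = m·(c + rr + e), so c·(1 − m) = m·(rr + e) − 1.
Hence c = [m·(rr + e) − 1]/(1 − m) = [2.076923 × (0.2 + 0.105) − 1] / (1 − 2.076923) ≈ 0.340357.

0.340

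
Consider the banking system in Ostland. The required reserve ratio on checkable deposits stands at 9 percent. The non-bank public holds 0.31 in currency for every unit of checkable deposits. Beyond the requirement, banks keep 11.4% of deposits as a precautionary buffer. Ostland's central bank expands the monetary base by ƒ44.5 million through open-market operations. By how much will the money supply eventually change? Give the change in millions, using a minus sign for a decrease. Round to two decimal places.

ƒ113.41 million

The money multiplier is m = (1 + c) / (rr + e + c) = (1 + 0.31) / (0.09 + 0.114 + 0.31) ≈ 2.54864.
The purchase adds 44.5 million of base, so ΔM = m × ΔMB = 2.54864 × (+44.5) ≈ 113.4145 million.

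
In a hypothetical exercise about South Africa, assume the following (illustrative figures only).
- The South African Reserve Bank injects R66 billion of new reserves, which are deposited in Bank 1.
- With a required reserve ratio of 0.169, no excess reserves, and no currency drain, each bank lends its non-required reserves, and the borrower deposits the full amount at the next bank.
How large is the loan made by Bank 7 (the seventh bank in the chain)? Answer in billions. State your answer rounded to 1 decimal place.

Each bank lends a fraction (1 − rr) = 0.8310 of the deposit it receives, so Bank 7 receives 66·0.8310^6 and lends 66·0.8310^7 ≈ 18.0614 billion.

R18.1 billion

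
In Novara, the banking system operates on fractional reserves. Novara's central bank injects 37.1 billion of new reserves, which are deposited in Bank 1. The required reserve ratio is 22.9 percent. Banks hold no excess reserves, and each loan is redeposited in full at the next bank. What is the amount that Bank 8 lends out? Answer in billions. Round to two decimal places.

4.63 billion

Each bank lends a fraction (1 − rr) = 0.7710 of the deposit it receives, so Bank 8 receives 37.1·0.7710^7 and lends 37.1·0.7710^8 ≈ 4.6324 billion.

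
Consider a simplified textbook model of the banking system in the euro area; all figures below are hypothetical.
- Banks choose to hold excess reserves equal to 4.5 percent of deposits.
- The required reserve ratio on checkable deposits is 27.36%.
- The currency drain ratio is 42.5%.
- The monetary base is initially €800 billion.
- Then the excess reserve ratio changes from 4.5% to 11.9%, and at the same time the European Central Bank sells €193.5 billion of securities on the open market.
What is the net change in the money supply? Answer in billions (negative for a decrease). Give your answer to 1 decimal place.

Before: m₁ = (1 + 0.425) / (0.2736 + 0.045 + 0.425) ≈ 1.91635, MB₁ = 800, so M₁ = 1.91635 × 800 = 1533.08 billion.
After: m₂ = (1 + 0.425) / (0.2736 + 0.119 + 0.425) ≈ 1.74291, MB₂ = 800 − 193.5 = 606.5, so M₂ = 1.74291 × 606.5 ≈ 1057.0749 billion.
ΔM = M₂ − M₁ = 1057.0749 − 1533.08 = -476.0051 billion.

-476.0 billion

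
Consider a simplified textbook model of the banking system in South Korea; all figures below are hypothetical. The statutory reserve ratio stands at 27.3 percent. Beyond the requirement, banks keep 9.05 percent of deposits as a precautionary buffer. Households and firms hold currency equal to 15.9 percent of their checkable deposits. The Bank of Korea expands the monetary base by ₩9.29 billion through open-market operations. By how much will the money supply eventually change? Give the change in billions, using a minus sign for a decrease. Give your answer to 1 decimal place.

₩20.6 billion

The money multiplier is m = (1 + c) / (rr + e + c) = (1 + 0.159) / (0.273 + 0.0905 + 0.159) ≈ 2.2182.
The purchase adds 9.29 billion of base, so ΔM = m × ΔMB = 2.2182 × (+9.29) ≈ 20.6071 billion.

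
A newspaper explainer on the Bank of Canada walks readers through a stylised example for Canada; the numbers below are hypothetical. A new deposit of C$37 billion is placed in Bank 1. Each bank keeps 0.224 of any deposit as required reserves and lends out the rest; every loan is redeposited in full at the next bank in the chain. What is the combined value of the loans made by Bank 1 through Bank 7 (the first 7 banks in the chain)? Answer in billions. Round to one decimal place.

Bank i lends (1 − rr)^i of the original deposit: Bank 1 lends 37·0.7760 = 28.7120, Bank 2 lends 37·0.7760² ≈ 22.2805, and so on.
Summing a geometric series: total = 37·[0.7760·(1 − 0.7760^7) / (1 − 0.7760)] ≈ 106.4592 billion.

C$106.5 billion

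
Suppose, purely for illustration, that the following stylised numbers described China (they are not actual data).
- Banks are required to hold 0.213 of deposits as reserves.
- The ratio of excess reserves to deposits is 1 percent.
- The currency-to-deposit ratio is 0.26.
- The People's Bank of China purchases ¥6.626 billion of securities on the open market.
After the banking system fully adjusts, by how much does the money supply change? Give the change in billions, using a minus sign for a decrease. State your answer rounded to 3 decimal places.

¥17.285 billion

The money multiplier is m = (1 + c) / (rr + e + c) = (1 + 0.26) / (0.213 + 0.01 + 0.26) ≈ 2.60870.
The purchase adds 6.626 billion of base, so ΔM = m × ΔMB = 2.60870 × (+6.626) ≈ 17.2852 billion.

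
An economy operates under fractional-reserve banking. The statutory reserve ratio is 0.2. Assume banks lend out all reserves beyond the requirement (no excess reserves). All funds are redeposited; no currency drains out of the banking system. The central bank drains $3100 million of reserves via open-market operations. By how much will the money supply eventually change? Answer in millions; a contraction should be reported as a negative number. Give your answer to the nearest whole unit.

The simple money multiplier is m = 1/rr = 1/0.2 = 5.
An open-market sale reduces the monetary base by 3100 million, so ΔM = m × ΔMB = 5 × (−3100) = -15500 million.

-15500 million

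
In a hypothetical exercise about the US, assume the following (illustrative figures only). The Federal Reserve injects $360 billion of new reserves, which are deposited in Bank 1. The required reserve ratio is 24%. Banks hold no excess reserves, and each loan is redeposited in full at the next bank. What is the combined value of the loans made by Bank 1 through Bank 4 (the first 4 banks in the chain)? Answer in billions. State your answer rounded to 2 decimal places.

Bank i lends (1 − rr)^i of the original deposit: Bank 1 lends 360·0.7600 = 273.6000, Bank 2 lends 360·0.7600² = 207.9360, and so on.
Summing a geometric series: total = 360·[0.7600·(1 − 0.7600^4) / (1 − 0.7600)] ≈ 759.6712 billion.

$759.67 billion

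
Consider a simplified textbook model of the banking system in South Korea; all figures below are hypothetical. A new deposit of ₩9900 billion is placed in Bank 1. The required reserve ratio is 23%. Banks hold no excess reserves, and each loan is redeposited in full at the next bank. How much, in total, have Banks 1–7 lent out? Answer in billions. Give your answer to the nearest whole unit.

₩27824 billion

Bank i lends (1 − rr)^i of the original deposit: Bank 1 lends 9900·0.7700 = 7623.0000, Bank 2 lends 9900·0.7700² = 5869.7100, and so on.
Summing a geometric series: total = 9900·[0.7700·(1 − 0.7700^7) / (1 − 0.7700)] ≈ 27824.4394 billion.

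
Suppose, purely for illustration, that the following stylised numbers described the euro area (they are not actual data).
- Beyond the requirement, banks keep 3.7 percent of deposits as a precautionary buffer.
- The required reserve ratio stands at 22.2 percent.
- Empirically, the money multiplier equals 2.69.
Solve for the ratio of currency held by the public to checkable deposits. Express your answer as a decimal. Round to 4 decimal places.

0.1795

Using m = 2.69. From m = (1 + c)/(c + rr + e), rearranging gives 1 + c = m·(c + rr + e), so c·(1 − m) = m·(rr + e) − 1.
Hence c = [m·(rr + e) − 1]/(1 − m) = [2.69 × (0.222 + 0.037) − 1] / (1 − 2.69) ≈ 0.179462.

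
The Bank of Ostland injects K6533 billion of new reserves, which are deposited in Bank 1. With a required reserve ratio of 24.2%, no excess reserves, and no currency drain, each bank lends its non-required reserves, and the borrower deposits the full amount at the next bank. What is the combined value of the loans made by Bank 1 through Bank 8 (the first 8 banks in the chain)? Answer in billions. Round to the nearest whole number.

Bank i lends (1 − rr)^i of the original deposit: Bank 1 lends 6533·0.7580 = 4952.0140, Bank 2 lends 6533·0.7580² ≈ 3753.6266, and so on.
Summing a geometric series: total = 6533·[0.7580·(1 − 0.7580^8) / (1 − 0.7580)] ≈ 18232.7893 billion.

K18233 billion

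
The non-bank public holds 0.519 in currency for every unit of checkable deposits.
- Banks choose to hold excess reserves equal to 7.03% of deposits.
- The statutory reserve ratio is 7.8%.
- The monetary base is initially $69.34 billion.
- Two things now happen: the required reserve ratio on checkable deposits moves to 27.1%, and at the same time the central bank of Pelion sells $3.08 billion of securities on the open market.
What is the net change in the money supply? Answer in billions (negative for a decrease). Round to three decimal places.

Before: m₁ = (1 + 0.519) / (0.078 + 0.0703 + 0.519) ≈ 2.276337, MB₁ = 69.34, so M₁ = 2.276337 × 69.34 ≈ 157.8412 billion.
After: m₂ = (1 + 0.519) / (0.271 + 0.0703 + 0.519) ≈ 1.765663, MB₂ = 69.34 − 3.08 = 66.26, so M₂ = 1.765663 × 66.26 ≈ 116.9928 billion.
ΔM = M₂ − M₁ = 116.9928 − 157.8412 = -40.8484 billion.

-40.848 billion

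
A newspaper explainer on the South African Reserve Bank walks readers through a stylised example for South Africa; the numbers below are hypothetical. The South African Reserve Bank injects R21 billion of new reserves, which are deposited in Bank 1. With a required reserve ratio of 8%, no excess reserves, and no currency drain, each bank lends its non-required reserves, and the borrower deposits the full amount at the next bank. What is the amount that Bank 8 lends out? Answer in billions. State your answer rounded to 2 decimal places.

R10.78 billion

Each bank lends a fraction (1 − rr) = 0.9200 of the deposit it receives, so Bank 8 receives 21·0.9200^7 and lends 21·0.9200^8 ≈ 10.7776 billion.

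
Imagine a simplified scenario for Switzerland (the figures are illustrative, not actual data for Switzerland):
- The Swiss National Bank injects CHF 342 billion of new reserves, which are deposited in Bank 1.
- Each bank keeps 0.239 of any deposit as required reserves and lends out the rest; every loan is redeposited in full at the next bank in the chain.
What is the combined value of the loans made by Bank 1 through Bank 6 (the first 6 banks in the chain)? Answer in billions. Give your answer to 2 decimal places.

CHF 877.46 billion

Bank i lends (1 − rr)^i of the original deposit: Bank 1 lends 342·0.7610 = 260.2620, Bank 2 lends 342·0.7610² ≈ 198.0594, and so on.
Summing a geometric series: total = 342·[0.7610·(1 − 0.7610^6) / (1 − 0.7610)] ≈ 877.4573 billion.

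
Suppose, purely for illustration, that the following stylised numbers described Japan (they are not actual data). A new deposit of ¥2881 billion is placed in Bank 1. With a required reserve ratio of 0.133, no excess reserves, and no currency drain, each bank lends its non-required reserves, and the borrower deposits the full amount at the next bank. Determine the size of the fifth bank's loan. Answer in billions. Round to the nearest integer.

Each bank lends a fraction (1 − rr) = 0.8670 of the deposit it receives, so Bank 5 receives 2881·0.8670^4 and lends 2881·0.8670^5 ≈ 1411.3631 billion.

¥1411 billion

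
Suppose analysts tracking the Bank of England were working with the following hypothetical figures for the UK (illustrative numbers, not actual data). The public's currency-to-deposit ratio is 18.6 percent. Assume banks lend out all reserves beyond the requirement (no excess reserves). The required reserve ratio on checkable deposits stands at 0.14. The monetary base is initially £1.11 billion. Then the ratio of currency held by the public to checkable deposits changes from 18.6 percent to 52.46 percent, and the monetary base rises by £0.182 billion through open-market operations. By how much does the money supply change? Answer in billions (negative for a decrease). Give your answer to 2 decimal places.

-1.07 billion

Before: m₁ = (1 + 0.186) / (0.14 + 0.186) ≈ 3.6380, MB₁ = 1.11, so M₁ = 3.6380 × 1.11 ≈ 4.0382 billion.
After: m₂ = (1 + 0.5246) / (0.14 + 0.5246) ≈ 2.2940, MB₂ = 1.11 + 0.182 = 1.292, so M₂ = 2.2940 × 1.292 ≈ 2.9638 billion.
ΔM = M₂ − M₁ = 2.9638 − 4.0382 = -1.0744 billion.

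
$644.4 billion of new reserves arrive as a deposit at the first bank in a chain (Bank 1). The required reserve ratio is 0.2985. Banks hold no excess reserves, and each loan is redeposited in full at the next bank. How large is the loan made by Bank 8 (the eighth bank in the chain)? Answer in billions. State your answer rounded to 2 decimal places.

Each bank lends a fraction (1 − rr) = 0.7015 of the deposit it receives, so Bank 8 receives 644.4·0.7015^7 and lends 644.4·0.7015^8 ≈ 37.7900 billion.

$37.79 billion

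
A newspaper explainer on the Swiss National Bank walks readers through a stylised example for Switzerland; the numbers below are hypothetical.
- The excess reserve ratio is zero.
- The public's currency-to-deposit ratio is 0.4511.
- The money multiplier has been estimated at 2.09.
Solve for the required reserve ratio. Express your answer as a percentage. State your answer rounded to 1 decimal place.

Using m = 2.09. Since m = (1 + c)/(c + rr + e), the denominator satisfies c + rr + e = (1 + c)/m = (1 + 0.4511) / 2.09 ≈ 0.694306.
With c = 0.4511 and e = 0, the required reserve ratio is 0.694306 − 0.4511 − 0 = 0.243206.

24.3%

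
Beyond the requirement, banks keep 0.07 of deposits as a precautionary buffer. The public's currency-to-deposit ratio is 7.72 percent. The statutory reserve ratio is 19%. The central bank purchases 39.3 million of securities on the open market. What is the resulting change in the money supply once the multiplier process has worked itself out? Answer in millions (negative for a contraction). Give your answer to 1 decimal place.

125.5 million

The money multiplier is m = (1 + c) / (rr + e + c) = (1 + 0.0772) / (0.19 + 0.07 + 0.0772) ≈ 3.1945.
The purchase adds 39.3 million of base, so ΔM = m × ΔMB = 3.1945 × (+39.3) ≈ 125.5438 million.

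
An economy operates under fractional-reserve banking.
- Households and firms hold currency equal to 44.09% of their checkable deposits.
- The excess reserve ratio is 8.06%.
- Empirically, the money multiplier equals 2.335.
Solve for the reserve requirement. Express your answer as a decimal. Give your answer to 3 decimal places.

0.096

Using m = 2.335. Since m = (1 + c)/(c + rr + e), the denominator satisfies c + rr + e = (1 + c)/m = (1 + 0.4409) / 2.335 ≈ 0.617088.
With c = 0.4409 and e = 0.0806, the reserve requirement is 0.617088 − 0.4409 − 0.0806 = 0.095588.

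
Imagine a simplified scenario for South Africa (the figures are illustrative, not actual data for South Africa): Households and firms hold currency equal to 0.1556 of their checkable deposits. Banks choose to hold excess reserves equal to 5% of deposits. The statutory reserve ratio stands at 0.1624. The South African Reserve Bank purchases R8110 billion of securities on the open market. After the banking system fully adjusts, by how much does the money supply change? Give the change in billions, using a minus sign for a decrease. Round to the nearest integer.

R25467 billion

The money multiplier is m = (1 + c) / (rr + e + c) = (1 + 0.1556) / (0.1624 + 0.05 + 0.1556) ≈ 3.14022.
The purchase adds 8110 billion of base, so ΔM = m × ΔMB = 3.14022 × (+8110) = 25467.1842 billion.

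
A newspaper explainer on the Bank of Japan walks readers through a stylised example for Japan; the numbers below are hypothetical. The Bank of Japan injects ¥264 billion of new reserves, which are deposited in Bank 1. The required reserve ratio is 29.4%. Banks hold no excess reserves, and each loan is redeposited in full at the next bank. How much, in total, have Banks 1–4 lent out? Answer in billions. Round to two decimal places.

¥476.46 billion

Bank i lends (1 − rr)^i of the original deposit: Bank 1 lends 264·0.7060 = 186.3840, Bank 2 lends 264·0.7060² ≈ 131.5871, and so on.
Summing a geometric series: total = 264·[0.7060·(1 − 0.7060^4) / (1 − 0.7060)] ≈ 476.4593 billion.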